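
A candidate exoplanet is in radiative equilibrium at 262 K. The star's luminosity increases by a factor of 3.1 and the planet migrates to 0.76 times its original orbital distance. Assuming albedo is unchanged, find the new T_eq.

T_eq ∝ L^(1/4) · d^(−1/2).
T′ = 262 × 3.1^(1/4) / 0.76^(1/2) = 399 K.

T_eq ≈ 399 K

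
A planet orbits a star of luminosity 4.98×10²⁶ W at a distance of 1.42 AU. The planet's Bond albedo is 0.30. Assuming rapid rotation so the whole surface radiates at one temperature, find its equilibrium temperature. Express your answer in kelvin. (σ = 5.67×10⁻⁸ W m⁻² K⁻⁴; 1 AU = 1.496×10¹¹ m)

d = 1.42 AU = 2.12×10¹¹ m.
Flux: S = L/(4πd²) = 4.98×10²⁶/(4π×(2.12×10¹¹)²) = 878 W m⁻².
Energy balance: absorbed = emitted ⇒ πR²·S(1−A) = 4πR²·σT_eq⁴, so T_eq⁴ = S(1−A)/(4σ).
T_eq = [878 × 0.70 / (4 × 5.67×10⁻⁸)]^(1/4) = (2.71×10⁹)^(1/4) = 228 K.

T_eq ≈ 228 K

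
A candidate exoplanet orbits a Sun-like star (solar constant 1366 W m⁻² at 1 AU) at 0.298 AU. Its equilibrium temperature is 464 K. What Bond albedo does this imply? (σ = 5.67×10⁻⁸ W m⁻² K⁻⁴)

A ≈ 0.32

Flux at 0.298 AU: S = 1366/0.298² = 1.54×10⁴ W m⁻².
From T_eq⁴ = S(1−A)/(4σ): 1−A = 4σT_eq⁴/S.
1−A = 4 × 5.67×10⁻⁸ × (464)⁴ / 1.54×10⁴ = 0.683.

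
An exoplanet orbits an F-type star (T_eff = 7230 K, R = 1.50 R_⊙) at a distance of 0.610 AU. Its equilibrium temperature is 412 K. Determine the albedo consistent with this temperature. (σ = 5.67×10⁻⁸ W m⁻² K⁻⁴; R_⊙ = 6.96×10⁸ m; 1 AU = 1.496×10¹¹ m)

A ≈ 0.68

R_⋆ = 1.50 × 6.96×10⁸ = 1.04×10⁹ m.
d = 0.610 AU = 9.13×10¹⁰ m.
L = 4πR_⋆²σT_⋆⁴ = 4π(1.04×10⁹)² × 5.67×10⁻⁸ × (7230)⁴ = 2.12×10²⁷ W.
S = L/(4πd²) = 2.03×10⁴ W m⁻².
From T_eq⁴ = S(1−A)/(4σ): 1−A = 4σT_eq⁴/S.
1−A = 4 × 5.67×10⁻⁸ × (412)⁴ / 2.03×10⁴ = 0.322.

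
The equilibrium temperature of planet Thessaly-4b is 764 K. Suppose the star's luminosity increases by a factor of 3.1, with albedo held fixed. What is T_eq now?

T_eq ∝ L^(1/4) · d^(−1/2).
T′ = 764 × 3.1^(1/4) = 1010 K.

T_eq ≈ 1010 K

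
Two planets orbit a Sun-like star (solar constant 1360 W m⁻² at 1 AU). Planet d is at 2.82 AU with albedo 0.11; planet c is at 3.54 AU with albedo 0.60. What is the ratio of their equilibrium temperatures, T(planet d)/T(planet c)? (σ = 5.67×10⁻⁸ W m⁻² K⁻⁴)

T₁/T₂ ≈ 1.368

T_eq = [S₀(1−A)/(4σd²)]^(1/4), so T ∝ (1−A)^(1/4) / √d.
T₁ = [1360×0.89/(4×5.67×10⁻⁸×2.82²)]^(1/4) = 160.95 K.
T₂ = [1360×0.40/(4×5.67×10⁻⁸×3.54²)]^(1/4) = 117.62 K.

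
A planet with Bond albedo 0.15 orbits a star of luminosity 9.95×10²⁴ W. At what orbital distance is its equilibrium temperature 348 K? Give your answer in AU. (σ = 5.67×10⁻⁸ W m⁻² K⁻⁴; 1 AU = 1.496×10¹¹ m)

d ≈ 0.0951 AU

From T_eq⁴ = L(1−A)/(16πσd²): d = √[L(1−A)/(16πσT_eq⁴)].
d = √[9.95×10²⁴ × 0.85 / (16π × 5.67×10⁻⁸ × (348)⁴)] = 1.42×10¹⁰ m = 0.0951 AU.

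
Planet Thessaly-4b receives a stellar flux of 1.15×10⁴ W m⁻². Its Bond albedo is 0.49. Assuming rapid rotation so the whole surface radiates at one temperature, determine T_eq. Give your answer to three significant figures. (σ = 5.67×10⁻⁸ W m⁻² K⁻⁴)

T_eq ≈ 401 K

Energy balance: absorbed = emitted ⇒ πR²·S(1−A) = 4πR²·σT_eq⁴, so T_eq⁴ = S(1−A)/(4σ).
T_eq = [1.15×10⁴ × 0.51 / (4 × 5.67×10⁻⁸)]^(1/4) = (2.59×10¹⁰)^(1/4) = 401 K.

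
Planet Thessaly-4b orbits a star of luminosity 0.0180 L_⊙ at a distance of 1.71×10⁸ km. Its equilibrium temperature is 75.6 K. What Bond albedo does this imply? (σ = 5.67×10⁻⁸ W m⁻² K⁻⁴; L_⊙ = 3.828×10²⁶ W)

A ≈ 0.60

d = 1.71×10⁸ km = 1.71×10¹¹ m.
L = 0.0180 × 3.828×10²⁶ = 6.89×10²⁴ W.
Flux: S = L/(4πd²) = 6.89×10²⁴/(4π×(1.71×10¹¹)²) = 18.8 W m⁻².
From T_eq⁴ = S(1−A)/(4σ): 1−A = 4σT_eq⁴/S.
1−A = 4 × 5.67×10⁻⁸ × (75.6)⁴ / 18.8 = 0.395.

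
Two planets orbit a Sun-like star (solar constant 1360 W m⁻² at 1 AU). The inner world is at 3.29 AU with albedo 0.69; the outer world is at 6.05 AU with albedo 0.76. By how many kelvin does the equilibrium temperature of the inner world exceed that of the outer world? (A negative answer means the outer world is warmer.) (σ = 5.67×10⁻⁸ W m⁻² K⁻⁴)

T_eq = [S₀(1−A)/(4σd²)]^(1/4), so T ∝ (1−A)^(1/4) / √d.
T₁ = [1360×0.31/(4×5.67×10⁻⁸×3.29²)]^(1/4) = 114.48 K.
T₂ = [1360×0.24/(4×5.67×10⁻⁸×6.05²)]^(1/4) = 79.19 K.

ΔT ≈ 35.3 K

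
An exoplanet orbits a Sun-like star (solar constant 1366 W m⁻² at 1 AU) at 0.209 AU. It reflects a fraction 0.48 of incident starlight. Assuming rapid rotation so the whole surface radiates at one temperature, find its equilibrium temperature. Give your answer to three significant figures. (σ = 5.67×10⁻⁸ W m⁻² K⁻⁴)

T_eq ≈ 517 K

Flux at 0.209 AU: S = 1366/0.209² = 3.13×10⁴ W m⁻².
Energy balance: absorbed = emitted ⇒ πR²·S(1−A) = 4πR²·σT_eq⁴, so T_eq⁴ = S(1−A)/(4σ).
T_eq = [3.13×10⁴ × 0.52 / (4 × 5.67×10⁻⁸)]^(1/4) = (7.17×10¹⁰)^(1/4) = 517 K.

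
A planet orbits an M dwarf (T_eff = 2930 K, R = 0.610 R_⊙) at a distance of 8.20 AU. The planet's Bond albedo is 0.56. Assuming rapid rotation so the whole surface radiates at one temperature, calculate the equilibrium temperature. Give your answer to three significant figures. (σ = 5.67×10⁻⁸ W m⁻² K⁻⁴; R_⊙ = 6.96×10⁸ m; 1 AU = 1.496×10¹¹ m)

T_eq ≈ 31.4 K

R_⋆ = 0.610 × 6.96×10⁸ = 4.25×10⁸ m.
d = 8.20 AU = 1.23×10¹² m.
L = 4πR_⋆²σT_⋆⁴ = 4π(4.25×10⁸)² × 5.67×10⁻⁸ × (2930)⁴ = 9.47×10²⁴ W.
S = L/(4πd²) = 0.501 W m⁻².
Energy balance: absorbed = emitted ⇒ πR²·S(1−A) = 4πR²·σT_eq⁴, so T_eq⁴ = S(1−A)/(4σ).
T_eq = [0.501 × 0.44 / (4 × 5.67×10⁻⁸)]^(1/4) = (9.71×10⁵)^(1/4) = 31.4 K.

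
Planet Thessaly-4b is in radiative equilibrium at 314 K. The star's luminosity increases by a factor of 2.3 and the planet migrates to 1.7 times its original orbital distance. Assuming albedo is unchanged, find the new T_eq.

T_eq ∝ L^(1/4) · d^(−1/2).
T′ = 314 × 2.3^(1/4) / 1.7^(1/2) = 297 K.

T_eq ≈ 297 K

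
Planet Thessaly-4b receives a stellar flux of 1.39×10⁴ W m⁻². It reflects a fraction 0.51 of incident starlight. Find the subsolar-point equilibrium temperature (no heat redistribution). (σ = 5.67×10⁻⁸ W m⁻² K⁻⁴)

T_ss ≈ 589 K

At the subsolar point the surface absorbs S(1−A) and emits σT⁴ per unit area — no factor of 4, since only the local patch is in balance.
T = [1.39×10⁴ × 0.49 / 5.67×10⁻⁸]^(1/4) = (1.20×10¹¹)^(1/4) = 589 K.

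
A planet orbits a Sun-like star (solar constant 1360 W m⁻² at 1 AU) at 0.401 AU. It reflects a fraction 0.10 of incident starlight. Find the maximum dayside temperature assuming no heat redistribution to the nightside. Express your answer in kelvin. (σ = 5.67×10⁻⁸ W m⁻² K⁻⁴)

T_ss ≈ 605 K

Flux at 0.401 AU: S = 1360/0.401² = 8460 W m⁻².
With no redistribution each surface element balances locally: S(1−A) = σT⁴.
T = [8460 × 0.90 / 5.67×10⁻⁸]^(1/4) = (1.34×10¹¹)^(1/4) = 605 K.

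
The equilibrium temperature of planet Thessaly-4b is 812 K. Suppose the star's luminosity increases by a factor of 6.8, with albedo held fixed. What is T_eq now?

T_eq ∝ L^(1/4) · d^(−1/2).
T′ = 812 × 6.8^(1/4) = 1310 K.

T_eq ≈ 1310 K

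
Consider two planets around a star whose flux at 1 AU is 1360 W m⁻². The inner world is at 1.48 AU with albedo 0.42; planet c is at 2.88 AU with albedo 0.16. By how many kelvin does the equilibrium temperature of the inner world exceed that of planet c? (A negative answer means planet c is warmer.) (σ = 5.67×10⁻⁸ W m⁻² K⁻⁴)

ΔT ≈ 42.6 K

T_eq = [S₀(1−A)/(4σd²)]^(1/4), so T ∝ (1−A)^(1/4) / √d.
T₁ = [1360×0.58/(4×5.67×10⁻⁸×1.48²)]^(1/4) = 199.62 K.
T₂ = [1360×0.84/(4×5.67×10⁻⁸×2.88²)]^(1/4) = 156.98 K.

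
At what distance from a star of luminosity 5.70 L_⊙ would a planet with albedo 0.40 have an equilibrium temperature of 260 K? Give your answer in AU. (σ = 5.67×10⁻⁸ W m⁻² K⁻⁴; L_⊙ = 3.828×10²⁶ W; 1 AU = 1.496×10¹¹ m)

d ≈ 2.12 AU

L = 5.70 × 3.828×10²⁶ = 2.18×10²⁷ W.
From T_eq⁴ = L(1−A)/(16πσd²): d = √[L(1−A)/(16πσT_eq⁴)].
d = √[2.18×10²⁷ × 0.60 / (16π × 5.67×10⁻⁸ × (260)⁴)] = 3.17×10¹¹ m = 2.12 AU.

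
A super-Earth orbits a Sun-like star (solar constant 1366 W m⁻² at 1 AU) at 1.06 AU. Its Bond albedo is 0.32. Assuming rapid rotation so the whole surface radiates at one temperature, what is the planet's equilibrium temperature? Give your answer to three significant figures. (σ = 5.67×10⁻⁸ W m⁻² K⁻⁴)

Flux at 1.06 AU: S = 1366/1.06² = 1220 W m⁻².
Energy balance: absorbed = emitted ⇒ πR²·S(1−A) = 4πR²·σT_eq⁴, so T_eq⁴ = S(1−A)/(4σ).
T_eq = [1220 × 0.68 / (4 × 5.67×10⁻⁸)]^(1/4) = (3.65×10⁹)^(1/4) = 246 K.

T_eq ≈ 246 K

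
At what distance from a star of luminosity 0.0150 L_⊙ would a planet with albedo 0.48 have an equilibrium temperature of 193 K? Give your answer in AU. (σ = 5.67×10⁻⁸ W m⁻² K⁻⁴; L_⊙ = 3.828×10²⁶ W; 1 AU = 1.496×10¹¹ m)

d ≈ 0.184 AU

L = 0.0150 × 3.828×10²⁶ = 5.74×10²⁴ W.
From T_eq⁴ = L(1−A)/(16πσd²): d = √[L(1−A)/(16πσT_eq⁴)].
d = √[5.74×10²⁴ × 0.52 / (16π × 5.67×10⁻⁸ × (193)⁴)] = 2.75×10¹⁰ m = 0.184 AU.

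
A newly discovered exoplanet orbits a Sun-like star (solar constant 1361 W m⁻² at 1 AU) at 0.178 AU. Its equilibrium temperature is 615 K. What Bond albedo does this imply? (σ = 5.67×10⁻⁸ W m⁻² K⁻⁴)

A ≈ 0.24

Flux at 0.178 AU: S = 1361/0.178² = 4.30×10⁴ W m⁻².
From T_eq⁴ = S(1−A)/(4σ): 1−A = 4σT_eq⁴/S.
1−A = 4 × 5.67×10⁻⁸ × (615)⁴ / 4.30×10⁴ = 0.755.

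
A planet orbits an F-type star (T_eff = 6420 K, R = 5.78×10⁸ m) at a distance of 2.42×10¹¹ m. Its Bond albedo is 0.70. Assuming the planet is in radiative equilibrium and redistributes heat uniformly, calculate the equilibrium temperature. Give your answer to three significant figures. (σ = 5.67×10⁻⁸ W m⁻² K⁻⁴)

T_eq ≈ 164 K

L = 4πR_⋆²σT_⋆⁴ = 4π(5.78×10⁸)² × 5.67×10⁻⁸ × (6420)⁴ = 4.04×10²⁶ W.
S = L/(4πd²) = 549 W m⁻².
Energy balance: absorbed = emitted ⇒ πR²·S(1−A) = 4πR²·σT_eq⁴, so T_eq⁴ = S(1−A)/(4σ).
T_eq = [549 × 0.30 / (4 × 5.67×10⁻⁸)]^(1/4) = (7.27×10⁸)^(1/4) = 164 K.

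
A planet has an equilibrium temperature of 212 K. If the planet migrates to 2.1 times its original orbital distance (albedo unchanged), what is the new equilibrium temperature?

T_eq ∝ L^(1/4) · d^(−1/2).
T′ = 212 / 2.1^(1/2) = 146 K.

T_eq ≈ 146 K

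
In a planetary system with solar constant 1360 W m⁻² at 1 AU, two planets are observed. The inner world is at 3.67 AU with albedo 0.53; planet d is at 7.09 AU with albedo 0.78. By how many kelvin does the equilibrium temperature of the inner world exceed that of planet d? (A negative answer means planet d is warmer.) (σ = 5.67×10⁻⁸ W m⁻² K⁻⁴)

ΔT ≈ 48.7 K

T_eq = [S₀(1−A)/(4σd²)]^(1/4), so T ∝ (1−A)^(1/4) / √d.
T₁ = [1360×0.47/(4×5.67×10⁻⁸×3.67²)]^(1/4) = 120.27 K.
T₂ = [1360×0.22/(4×5.67×10⁻⁸×7.09²)]^(1/4) = 71.57 K.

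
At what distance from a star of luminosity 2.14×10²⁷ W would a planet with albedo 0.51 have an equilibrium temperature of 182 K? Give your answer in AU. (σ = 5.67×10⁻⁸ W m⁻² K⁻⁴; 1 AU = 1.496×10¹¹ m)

d ≈ 3.87 AU

From T_eq⁴ = L(1−A)/(16πσd²): d = √[L(1−A)/(16πσT_eq⁴)].
d = √[2.14×10²⁷ × 0.49 / (16π × 5.67×10⁻⁸ × (182)⁴)] = 5.79×10¹¹ m = 3.87 AU.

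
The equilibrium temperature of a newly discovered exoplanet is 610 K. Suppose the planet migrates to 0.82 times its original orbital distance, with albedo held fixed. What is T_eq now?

T_eq ≈ 674 K

T_eq ∝ L^(1/4) · d^(−1/2).
T′ = 610 / 0.82^(1/2) = 674 K.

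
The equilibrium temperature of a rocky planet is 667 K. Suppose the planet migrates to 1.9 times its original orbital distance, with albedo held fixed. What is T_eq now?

T_eq ≈ 484 K

T_eq ∝ L^(1/4) · d^(−1/2).
T′ = 667 / 1.9^(1/2) = 484 K.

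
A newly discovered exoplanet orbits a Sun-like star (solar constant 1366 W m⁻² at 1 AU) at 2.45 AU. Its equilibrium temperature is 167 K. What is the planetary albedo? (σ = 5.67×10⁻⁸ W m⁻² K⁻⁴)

Flux at 2.45 AU: S = 1366/2.45² = 228 W m⁻².
From T_eq⁴ = S(1−A)/(4σ): 1−A = 4σT_eq⁴/S.
1−A = 4 × 5.67×10⁻⁸ × (167)⁴ / 228 = 0.775.

A ≈ 0.22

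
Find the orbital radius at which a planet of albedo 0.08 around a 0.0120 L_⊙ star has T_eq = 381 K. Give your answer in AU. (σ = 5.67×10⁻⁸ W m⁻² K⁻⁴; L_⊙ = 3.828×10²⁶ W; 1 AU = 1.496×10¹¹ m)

L = 0.0120 × 3.828×10²⁶ = 4.59×10²⁴ W.
From T_eq⁴ = L(1−A)/(16πσd²): d = √[L(1−A)/(16πσT_eq⁴)].
d = √[4.59×10²⁴ × 0.92 / (16π × 5.67×10⁻⁸ × (381)⁴)] = 8.39×10⁹ m = 0.0561 AU.

d ≈ 0.0561 AU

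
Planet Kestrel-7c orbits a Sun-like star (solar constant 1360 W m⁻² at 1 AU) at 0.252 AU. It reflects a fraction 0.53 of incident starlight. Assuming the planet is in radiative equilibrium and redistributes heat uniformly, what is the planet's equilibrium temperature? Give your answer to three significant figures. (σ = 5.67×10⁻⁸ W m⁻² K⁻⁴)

Flux at 0.252 AU: S = 1360/0.252² = 2.14×10⁴ W m⁻².
Energy balance: absorbed = emitted ⇒ πR²·S(1−A) = 4πR²·σT_eq⁴, so T_eq⁴ = S(1−A)/(4σ).
T_eq = [2.14×10⁴ × 0.47 / (4 × 5.67×10⁻⁸)]^(1/4) = (4.44×10¹⁰)^(1/4) = 459 K.

T_eq ≈ 459 K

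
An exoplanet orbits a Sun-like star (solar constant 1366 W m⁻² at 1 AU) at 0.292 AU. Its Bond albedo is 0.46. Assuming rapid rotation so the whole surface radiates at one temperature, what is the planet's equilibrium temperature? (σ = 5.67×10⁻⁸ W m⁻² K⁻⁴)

Flux at 0.292 AU: S = 1366/0.292² = 1.60×10⁴ W m⁻².
Energy balance: absorbed = emitted ⇒ πR²·S(1−A) = 4πR²·σT_eq⁴, so T_eq⁴ = S(1−A)/(4σ).
T_eq = [1.60×10⁴ × 0.54 / (4 × 5.67×10⁻⁸)]^(1/4) = (3.81×10¹⁰)^(1/4) = 442 K.

T_eq ≈ 442 K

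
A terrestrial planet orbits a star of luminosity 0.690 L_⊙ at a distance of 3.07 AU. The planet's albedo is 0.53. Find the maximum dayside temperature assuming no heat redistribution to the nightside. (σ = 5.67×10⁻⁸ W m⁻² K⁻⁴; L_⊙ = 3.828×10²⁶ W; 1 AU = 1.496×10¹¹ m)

T_ss ≈ 170 K

d = 3.07 AU = 4.59×10¹¹ m.
L = 0.690 × 3.828×10²⁶ = 2.64×10²⁶ W.
Flux: S = L/(4πd²) = 2.64×10²⁶/(4π×(4.59×10¹¹)²) = 99.6 W m⁻².
With no redistribution each surface element balances locally: S(1−A) = σT⁴.
T = [99.6 × 0.47 / 5.67×10⁻⁸]^(1/4) = (8.26×10⁸)^(1/4) = 170 K.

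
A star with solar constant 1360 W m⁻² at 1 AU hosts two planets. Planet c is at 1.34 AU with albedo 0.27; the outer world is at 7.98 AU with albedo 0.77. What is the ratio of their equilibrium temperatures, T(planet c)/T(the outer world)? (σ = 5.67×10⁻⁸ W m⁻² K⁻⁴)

T₁/T₂ ≈ 3.257

T_eq = [S₀(1−A)/(4σd²)]^(1/4), so T ∝ (1−A)^(1/4) / √d.
T₁ = [1360×0.73/(4×5.67×10⁻⁸×1.34²)]^(1/4) = 222.20 K.
T₂ = [1360×0.23/(4×5.67×10⁻⁸×7.98²)]^(1/4) = 68.22 K.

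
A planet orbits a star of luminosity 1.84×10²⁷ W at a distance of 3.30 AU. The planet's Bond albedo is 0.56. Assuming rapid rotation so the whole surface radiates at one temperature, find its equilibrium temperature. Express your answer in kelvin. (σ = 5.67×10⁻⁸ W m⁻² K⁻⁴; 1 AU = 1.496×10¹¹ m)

T_eq ≈ 185 K

d = 3.30 AU = 4.94×10¹¹ m.
Flux: S = L/(4πd²) = 1.84×10²⁷/(4π×(4.94×10¹¹)²) = 601 W m⁻².
Energy balance: absorbed = emitted ⇒ πR²·S(1−A) = 4πR²·σT_eq⁴, so T_eq⁴ = S(1−A)/(4σ).
T_eq = [601 × 0.44 / (4 × 5.67×10⁻⁸)]^(1/4) = (1.17×10⁹)^(1/4) = 185 K.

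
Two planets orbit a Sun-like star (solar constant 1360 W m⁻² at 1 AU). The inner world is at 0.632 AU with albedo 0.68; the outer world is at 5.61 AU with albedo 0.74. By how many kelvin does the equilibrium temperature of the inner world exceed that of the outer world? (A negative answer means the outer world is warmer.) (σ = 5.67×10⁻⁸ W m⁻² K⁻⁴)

ΔT ≈ 179.4 K

T_eq = [S₀(1−A)/(4σd²)]^(1/4), so T ∝ (1−A)^(1/4) / √d.
T₁ = [1360×0.32/(4×5.67×10⁻⁸×0.632²)]^(1/4) = 263.27 K.
T₂ = [1360×0.26/(4×5.67×10⁻⁸×5.61²)]^(1/4) = 83.89 K.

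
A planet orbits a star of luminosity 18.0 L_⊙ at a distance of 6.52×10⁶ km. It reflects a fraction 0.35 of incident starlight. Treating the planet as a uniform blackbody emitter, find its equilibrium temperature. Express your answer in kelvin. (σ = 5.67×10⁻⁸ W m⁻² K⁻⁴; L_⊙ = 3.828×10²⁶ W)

d = 6.52×10⁶ km = 6.52×10⁹ m.
L = 18.0 × 3.828×10²⁶ = 6.89×10²⁷ W.
Flux: S = L/(4πd²) = 6.89×10²⁷/(4π×(6.52×10⁹)²) = 1.29×10⁷ W m⁻².
Energy balance: absorbed = emitted ⇒ πR²·S(1−A) = 4πR²·σT_eq⁴, so T_eq⁴ = S(1−A)/(4σ).
T_eq = [1.29×10⁷ × 0.65 / (4 × 5.67×10⁻⁸)]^(1/4) = (3.70×10¹³)^(1/4) = 2470 K.

T_eq ≈ 2470 K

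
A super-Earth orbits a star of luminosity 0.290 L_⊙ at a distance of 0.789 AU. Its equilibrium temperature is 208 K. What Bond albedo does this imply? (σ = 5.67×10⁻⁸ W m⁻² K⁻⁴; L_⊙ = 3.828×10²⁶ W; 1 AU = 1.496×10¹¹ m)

d = 0.789 AU = 1.18×10¹¹ m.
L = 0.290 × 3.828×10²⁶ = 1.11×10²⁶ W.
Flux: S = L/(4πd²) = 1.11×10²⁶/(4π×(1.18×10¹¹)²) = 634 W m⁻².
From T_eq⁴ = S(1−A)/(4σ): 1−A = 4σT_eq⁴/S.
1−A = 4 × 5.67×10⁻⁸ × (208)⁴ / 634 = 0.670.

A ≈ 0.33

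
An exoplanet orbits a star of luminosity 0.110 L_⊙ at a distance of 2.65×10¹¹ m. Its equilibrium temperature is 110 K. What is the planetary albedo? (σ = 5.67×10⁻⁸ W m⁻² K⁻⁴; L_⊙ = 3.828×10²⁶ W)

L = 0.110 × 3.828×10²⁶ = 4.21×10²⁵ W.
Flux: S = L/(4πd²) = 4.21×10²⁵/(4π×(2.65×10¹¹)²) = 47.7 W m⁻².
From T_eq⁴ = S(1−A)/(4σ): 1−A = 4σT_eq⁴/S.
1−A = 4 × 5.67×10⁻⁸ × (110)⁴ / 47.7 = 0.696.

A ≈ 0.30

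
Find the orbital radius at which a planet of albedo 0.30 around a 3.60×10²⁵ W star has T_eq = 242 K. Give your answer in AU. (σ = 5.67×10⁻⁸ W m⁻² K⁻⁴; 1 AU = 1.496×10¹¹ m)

d ≈ 0.339 AU

From T_eq⁴ = L(1−A)/(16πσd²): d = √[L(1−A)/(16πσT_eq⁴)].
d = √[3.60×10²⁵ × 0.70 / (16π × 5.67×10⁻⁸ × (242)⁴)] = 5.08×10¹⁰ m = 0.339 AU.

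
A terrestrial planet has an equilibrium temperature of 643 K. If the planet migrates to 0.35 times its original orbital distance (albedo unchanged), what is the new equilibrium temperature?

T_eq ∝ L^(1/4) · d^(−1/2).
T′ = 643 / 0.35^(1/2) = 1090 K.

T_eq ≈ 1090 K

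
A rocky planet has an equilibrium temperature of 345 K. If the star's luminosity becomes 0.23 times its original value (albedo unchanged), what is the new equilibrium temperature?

T_eq ≈ 239 K

T_eq ∝ L^(1/4) · d^(−1/2).
T′ = 345 × 0.23^(1/4) = 239 K.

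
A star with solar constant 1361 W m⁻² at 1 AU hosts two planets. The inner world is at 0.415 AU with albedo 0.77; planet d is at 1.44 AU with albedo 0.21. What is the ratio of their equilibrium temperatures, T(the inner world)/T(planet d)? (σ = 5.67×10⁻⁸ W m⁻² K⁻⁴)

T_eq = [S₀(1−A)/(4σd²)]^(1/4), so T ∝ (1−A)^(1/4) / √d.
T₁ = [1361×0.23/(4×5.67×10⁻⁸×0.415²)]^(1/4) = 299.20 K.
T₂ = [1361×0.79/(4×5.67×10⁻⁸×1.44²)]^(1/4) = 218.67 K.

T₁/T₂ ≈ 1.368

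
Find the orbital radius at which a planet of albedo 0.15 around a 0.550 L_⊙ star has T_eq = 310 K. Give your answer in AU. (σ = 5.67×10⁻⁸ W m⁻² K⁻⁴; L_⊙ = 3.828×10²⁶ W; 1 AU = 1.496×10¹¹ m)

d ≈ 0.551 AU

L = 0.550 × 3.828×10²⁶ = 2.11×10²⁶ W.
From T_eq⁴ = L(1−A)/(16πσd²): d = √[L(1−A)/(16πσT_eq⁴)].
d = √[2.11×10²⁶ × 0.85 / (16π × 5.67×10⁻⁸ × (310)⁴)] = 8.25×10¹⁰ m = 0.551 AU.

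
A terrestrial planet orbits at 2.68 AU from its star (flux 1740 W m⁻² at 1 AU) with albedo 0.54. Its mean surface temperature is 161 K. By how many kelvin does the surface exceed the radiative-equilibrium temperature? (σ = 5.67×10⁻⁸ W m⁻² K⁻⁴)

ΔT ≈ 12.1 K

S = 1740/2.68² = 242.3 W m⁻².
T_eq = [S(1−A)/(4σ)]^(1/4) = [242.3×0.46/(4×5.67×10⁻⁸)]^(1/4) = 148.9 K.
ΔT = T_surf − T_eq = 161 − 148.9.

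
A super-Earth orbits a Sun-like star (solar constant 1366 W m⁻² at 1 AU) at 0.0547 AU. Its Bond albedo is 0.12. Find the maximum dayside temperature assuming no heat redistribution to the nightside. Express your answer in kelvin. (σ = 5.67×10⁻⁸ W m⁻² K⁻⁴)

Flux at 0.0547 AU: S = 1366/0.0547² = 4.57×10⁵ W m⁻².
With no redistribution each surface element balances locally: S(1−A) = σT⁴.
T = [4.57×10⁵ × 0.88 / 5.67×10⁻⁸]^(1/4) = (7.09×10¹²)^(1/4) = 1630 K.

T_ss ≈ 1630 K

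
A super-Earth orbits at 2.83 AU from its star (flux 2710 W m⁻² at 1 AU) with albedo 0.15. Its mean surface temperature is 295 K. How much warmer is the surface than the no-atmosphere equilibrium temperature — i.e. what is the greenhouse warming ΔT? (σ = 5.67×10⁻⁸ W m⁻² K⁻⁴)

S = 2710/2.83² = 338.4 W m⁻².
T_eq = [S(1−A)/(4σ)]^(1/4) = [338.4×0.85/(4×5.67×10⁻⁸)]^(1/4) = 188.7 K.
ΔT = T_surf − T_eq = 295 − 188.7.

ΔT ≈ 106.3 K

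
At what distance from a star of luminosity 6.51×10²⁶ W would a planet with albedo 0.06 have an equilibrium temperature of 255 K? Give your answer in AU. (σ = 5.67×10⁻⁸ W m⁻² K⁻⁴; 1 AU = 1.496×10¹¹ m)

From T_eq⁴ = L(1−A)/(16πσd²): d = √[L(1−A)/(16πσT_eq⁴)].
d = √[6.51×10²⁶ × 0.94 / (16π × 5.67×10⁻⁸ × (255)⁴)] = 2.25×10¹¹ m = 1.51 AU.

d ≈ 1.51 AU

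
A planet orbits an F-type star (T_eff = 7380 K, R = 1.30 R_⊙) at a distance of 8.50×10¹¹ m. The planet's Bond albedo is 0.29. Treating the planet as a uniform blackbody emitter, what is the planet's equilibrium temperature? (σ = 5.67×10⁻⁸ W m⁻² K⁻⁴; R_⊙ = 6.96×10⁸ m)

R_⋆ = 1.30 × 6.96×10⁸ = 9.05×10⁸ m.
L = 4πR_⋆²σT_⋆⁴ = 4π(9.05×10⁸)² × 5.67×10⁻⁸ × (7380)⁴ = 1.73×10²⁷ W.
S = L/(4πd²) = 191 W m⁻².
Energy balance: absorbed = emitted ⇒ πR²·S(1−A) = 4πR²·σT_eq⁴, so T_eq⁴ = S(1−A)/(4σ).
T_eq = [191 × 0.71 / (4 × 5.67×10⁻⁸)]^(1/4) = (5.97×10⁸)^(1/4) = 156 K.

T_eq ≈ 156 K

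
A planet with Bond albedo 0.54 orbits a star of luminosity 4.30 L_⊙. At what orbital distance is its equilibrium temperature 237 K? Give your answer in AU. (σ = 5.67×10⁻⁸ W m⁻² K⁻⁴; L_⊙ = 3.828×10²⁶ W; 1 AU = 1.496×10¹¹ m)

L = 4.30 × 3.828×10²⁶ = 1.65×10²⁷ W.
From T_eq⁴ = L(1−A)/(16πσd²): d = √[L(1−A)/(16πσT_eq⁴)].
d = √[1.65×10²⁷ × 0.46 / (16π × 5.67×10⁻⁸ × (237)⁴)] = 2.90×10¹¹ m = 1.94 AU.

d ≈ 1.94 AU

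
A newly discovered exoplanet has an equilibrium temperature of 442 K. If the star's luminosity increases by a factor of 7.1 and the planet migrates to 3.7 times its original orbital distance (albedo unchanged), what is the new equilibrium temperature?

T_eq ∝ L^(1/4) · d^(−1/2).
T′ = 442 × 7.1^(1/4) / 3.7^(1/2) = 375 K.

T_eq ≈ 375 K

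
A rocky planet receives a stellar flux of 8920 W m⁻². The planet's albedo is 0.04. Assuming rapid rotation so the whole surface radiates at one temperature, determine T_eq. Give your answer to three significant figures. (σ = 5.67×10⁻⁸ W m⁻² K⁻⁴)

T_eq ≈ 441 K

Energy balance: absorbed = emitted ⇒ πR²·S(1−A) = 4πR²·σT_eq⁴, so T_eq⁴ = S(1−A)/(4σ).
T_eq = [8920 × 0.96 / (4 × 5.67×10⁻⁸)]^(1/4) = (3.78×10¹⁰)^(1/4) = 441 K.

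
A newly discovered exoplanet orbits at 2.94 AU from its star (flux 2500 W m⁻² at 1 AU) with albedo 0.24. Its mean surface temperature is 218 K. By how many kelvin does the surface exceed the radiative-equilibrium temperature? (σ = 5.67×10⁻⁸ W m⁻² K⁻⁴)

S = 2500/2.94² = 289.2 W m⁻².
T_eq = [S(1−A)/(4σ)]^(1/4) = [289.2×0.76/(4×5.67×10⁻⁸)]^(1/4) = 176.4 K.
ΔT = T_surf − T_eq = 218 − 176.4.

ΔT ≈ 41.6 K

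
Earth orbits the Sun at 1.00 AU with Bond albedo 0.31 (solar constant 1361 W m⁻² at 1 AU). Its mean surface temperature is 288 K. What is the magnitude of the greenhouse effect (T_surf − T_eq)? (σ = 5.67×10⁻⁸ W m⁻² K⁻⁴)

ΔT ≈ 34.3 K

S = 1361/1.00² = 1361 W m⁻².
T_eq = [S(1−A)/(4σ)]^(1/4) = [1361×0.69/(4×5.67×10⁻⁸)]^(1/4) = 253.7 K.
ΔT = T_surf − T_eq = 288 − 253.7.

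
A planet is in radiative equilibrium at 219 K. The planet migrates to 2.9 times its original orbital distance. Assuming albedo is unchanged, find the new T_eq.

T_eq ∝ L^(1/4) · d^(−1/2).
T′ = 219 / 2.9^(1/2) = 129 K.

T_eq ≈ 129 K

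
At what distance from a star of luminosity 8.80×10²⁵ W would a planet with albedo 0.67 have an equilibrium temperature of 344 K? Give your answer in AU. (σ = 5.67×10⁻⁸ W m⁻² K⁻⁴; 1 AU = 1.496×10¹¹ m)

d ≈ 0.180 AU

From T_eq⁴ = L(1−A)/(16πσd²): d = √[L(1−A)/(16πσT_eq⁴)].
d = √[8.80×10²⁵ × 0.33 / (16π × 5.67×10⁻⁸ × (344)⁴)] = 2.70×10¹⁰ m = 0.180 AU.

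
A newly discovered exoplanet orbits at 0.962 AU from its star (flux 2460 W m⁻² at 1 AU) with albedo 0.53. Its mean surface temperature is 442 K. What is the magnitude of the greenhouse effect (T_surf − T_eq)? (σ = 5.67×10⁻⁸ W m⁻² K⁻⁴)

S = 2460/0.962² = 2658 W m⁻².
T_eq = [S(1−A)/(4σ)]^(1/4) = [2658×0.47/(4×5.67×10⁻⁸)]^(1/4) = 272.4 K.
ΔT = T_surf − T_eq = 442 − 272.4.

ΔT ≈ 169.6 K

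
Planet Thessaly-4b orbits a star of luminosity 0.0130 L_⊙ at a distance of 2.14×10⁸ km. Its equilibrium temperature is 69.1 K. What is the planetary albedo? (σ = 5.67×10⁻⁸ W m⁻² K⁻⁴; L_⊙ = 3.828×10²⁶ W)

A ≈ 0.40

d = 2.14×10⁸ km = 2.14×10¹¹ m.
L = 0.0130 × 3.828×10²⁶ = 4.98×10²⁴ W.
Flux: S = L/(4πd²) = 4.98×10²⁴/(4π×(2.14×10¹¹)²) = 8.65 W m⁻².
From T_eq⁴ = S(1−A)/(4σ): 1−A = 4σT_eq⁴/S.
1−A = 4 × 5.67×10⁻⁸ × (69.1)⁴ / 8.65 = 0.598.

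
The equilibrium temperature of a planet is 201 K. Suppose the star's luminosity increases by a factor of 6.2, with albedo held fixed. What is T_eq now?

T_eq ∝ L^(1/4) · d^(−1/2).
T′ = 201 × 6.2^(1/4) = 317 K.

T_eq ≈ 317 K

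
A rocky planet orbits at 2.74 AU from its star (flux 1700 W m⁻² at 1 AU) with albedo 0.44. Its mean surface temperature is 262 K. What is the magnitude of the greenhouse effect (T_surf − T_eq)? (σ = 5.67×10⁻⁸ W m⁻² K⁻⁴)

ΔT ≈ 108.2 K

S = 1700/2.74² = 226.4 W m⁻².
T_eq = [S(1−A)/(4σ)]^(1/4) = [226.4×0.56/(4×5.67×10⁻⁸)]^(1/4) = 153.8 K.
ΔT = T_surf − T_eq = 262 − 153.8.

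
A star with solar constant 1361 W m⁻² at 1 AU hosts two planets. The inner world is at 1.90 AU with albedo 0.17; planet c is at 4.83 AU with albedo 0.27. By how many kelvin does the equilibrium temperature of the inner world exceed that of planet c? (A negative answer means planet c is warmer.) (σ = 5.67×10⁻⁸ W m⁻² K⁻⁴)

ΔT ≈ 75.7 K

T_eq = [S₀(1−A)/(4σd²)]^(1/4), so T ∝ (1−A)^(1/4) / √d.
T₁ = [1361×0.83/(4×5.67×10⁻⁸×1.90²)]^(1/4) = 192.73 K.
T₂ = [1361×0.73/(4×5.67×10⁻⁸×4.83²)]^(1/4) = 117.06 K.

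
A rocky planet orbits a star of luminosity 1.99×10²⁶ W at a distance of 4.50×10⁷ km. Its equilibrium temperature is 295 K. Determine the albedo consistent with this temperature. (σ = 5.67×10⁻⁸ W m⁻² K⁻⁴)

d = 4.50×10⁷ km = 4.50×10¹⁰ m.
Flux: S = L/(4πd²) = 1.99×10²⁶/(4π×(4.50×10¹⁰)²) = 7820 W m⁻².
From T_eq⁴ = S(1−A)/(4σ): 1−A = 4σT_eq⁴/S.
1−A = 4 × 5.67×10⁻⁸ × (295)⁴ / 7820 = 0.220.

A ≈ 0.78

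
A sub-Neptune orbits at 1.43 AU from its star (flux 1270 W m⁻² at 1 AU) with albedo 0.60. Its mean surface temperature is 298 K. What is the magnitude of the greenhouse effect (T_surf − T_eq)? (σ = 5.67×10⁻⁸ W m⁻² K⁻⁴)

ΔT ≈ 116.1 K

S = 1270/1.43² = 621.1 W m⁻².
T_eq = [S(1−A)/(4σ)]^(1/4) = [621.1×0.40/(4×5.67×10⁻⁸)]^(1/4) = 181.9 K.
ΔT = T_surf − T_eq = 298 − 181.9.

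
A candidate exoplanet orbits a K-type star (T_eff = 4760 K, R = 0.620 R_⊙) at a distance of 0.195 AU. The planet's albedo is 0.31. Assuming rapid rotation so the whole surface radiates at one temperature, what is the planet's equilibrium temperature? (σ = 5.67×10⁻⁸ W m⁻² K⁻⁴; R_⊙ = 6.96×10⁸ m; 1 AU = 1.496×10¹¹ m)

T_eq ≈ 373 K

R_⋆ = 0.620 × 6.96×10⁸ = 4.32×10⁸ m.
d = 0.195 AU = 2.92×10¹⁰ m.
L = 4πR_⋆²σT_⋆⁴ = 4π(4.32×10⁸)² × 5.67×10⁻⁸ × (4760)⁴ = 6.81×10²⁵ W.
S = L/(4πd²) = 6370 W m⁻².
Energy balance: absorbed = emitted ⇒ πR²·S(1−A) = 4πR²·σT_eq⁴, so T_eq⁴ = S(1−A)/(4σ).
T_eq = [6370 × 0.69 / (4 × 5.67×10⁻⁸)]^(1/4) = (1.94×10¹⁰)^(1/4) = 373 K.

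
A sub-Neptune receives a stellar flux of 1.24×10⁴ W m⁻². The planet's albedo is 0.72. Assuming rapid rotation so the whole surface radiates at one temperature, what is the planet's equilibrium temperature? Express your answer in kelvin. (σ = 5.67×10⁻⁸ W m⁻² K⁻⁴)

Energy balance: absorbed = emitted ⇒ πR²·S(1−A) = 4πR²·σT_eq⁴, so T_eq⁴ = S(1−A)/(4σ).
T_eq = [1.24×10⁴ × 0.28 / (4 × 5.67×10⁻⁸)]^(1/4) = (1.53×10¹⁰)^(1/4) = 352 K.

T_eq ≈ 352 K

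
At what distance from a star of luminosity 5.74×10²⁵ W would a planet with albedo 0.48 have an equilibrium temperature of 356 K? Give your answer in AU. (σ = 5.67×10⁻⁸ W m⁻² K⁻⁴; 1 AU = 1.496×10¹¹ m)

From T_eq⁴ = L(1−A)/(16πσd²): d = √[L(1−A)/(16πσT_eq⁴)].
d = √[5.74×10²⁵ × 0.52 / (16π × 5.67×10⁻⁸ × (356)⁴)] = 2.55×10¹⁰ m = 0.171 AU.

d ≈ 0.171 AU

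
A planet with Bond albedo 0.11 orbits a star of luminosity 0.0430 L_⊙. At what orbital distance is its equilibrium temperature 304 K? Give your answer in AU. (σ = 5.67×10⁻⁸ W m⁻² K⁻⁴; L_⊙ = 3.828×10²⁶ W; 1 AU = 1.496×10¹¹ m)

d ≈ 0.164 AU

L = 0.0430 × 3.828×10²⁶ = 1.65×10²⁵ W.
From T_eq⁴ = L(1−A)/(16πσd²): d = √[L(1−A)/(16πσT_eq⁴)].
d = √[1.65×10²⁵ × 0.89 / (16π × 5.67×10⁻⁸ × (304)⁴)] = 2.45×10¹⁰ m = 0.164 AU.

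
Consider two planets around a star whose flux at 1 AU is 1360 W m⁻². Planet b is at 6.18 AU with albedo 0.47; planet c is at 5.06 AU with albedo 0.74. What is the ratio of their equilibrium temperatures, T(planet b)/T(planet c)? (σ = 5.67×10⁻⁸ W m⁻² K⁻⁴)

T₁/T₂ ≈ 1.081

T_eq = [S₀(1−A)/(4σd²)]^(1/4), so T ∝ (1−A)^(1/4) / √d.
T₁ = [1360×0.53/(4×5.67×10⁻⁸×6.18²)]^(1/4) = 95.51 K.
T₂ = [1360×0.26/(4×5.67×10⁻⁸×5.06²)]^(1/4) = 88.34 K.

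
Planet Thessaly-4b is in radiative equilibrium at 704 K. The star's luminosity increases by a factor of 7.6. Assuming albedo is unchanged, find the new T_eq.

T_eq ∝ L^(1/4) · d^(−1/2).
T′ = 704 × 7.6^(1/4) = 1170 K.

T_eq ≈ 1170 K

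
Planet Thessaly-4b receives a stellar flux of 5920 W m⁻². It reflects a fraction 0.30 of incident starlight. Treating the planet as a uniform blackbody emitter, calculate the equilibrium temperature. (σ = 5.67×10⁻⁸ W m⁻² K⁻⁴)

Energy balance: absorbed = emitted ⇒ πR²·S(1−A) = 4πR²·σT_eq⁴, so T_eq⁴ = S(1−A)/(4σ).
T_eq = [5920 × 0.70 / (4 × 5.67×10⁻⁸)]^(1/4) = (1.83×10¹⁰)^(1/4) = 368 K.

T_eq ≈ 368 K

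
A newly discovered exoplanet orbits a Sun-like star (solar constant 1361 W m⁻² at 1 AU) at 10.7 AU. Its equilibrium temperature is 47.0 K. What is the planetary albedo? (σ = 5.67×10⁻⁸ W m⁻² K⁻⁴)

A ≈ 0.91

Flux at 10.7 AU: S = 1361/10.7² = 11.9 W m⁻².
From T_eq⁴ = S(1−A)/(4σ): 1−A = 4σT_eq⁴/S.
1−A = 4 × 5.67×10⁻⁸ × (47.0)⁴ / 11.9 = 0.093.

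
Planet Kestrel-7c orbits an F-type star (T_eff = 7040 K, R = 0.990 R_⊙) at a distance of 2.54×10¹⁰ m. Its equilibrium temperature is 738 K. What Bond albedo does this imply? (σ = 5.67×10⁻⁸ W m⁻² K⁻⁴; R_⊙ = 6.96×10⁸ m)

A ≈ 0.34

R_⋆ = 0.990 × 6.96×10⁸ = 6.89×10⁸ m.
L = 4πR_⋆²σT_⋆⁴ = 4π(6.89×10⁸)² × 5.67×10⁻⁸ × (7040)⁴ = 8.31×10²⁶ W.
S = L/(4πd²) = 1.02×10⁵ W m⁻².
From T_eq⁴ = S(1−A)/(4σ): 1−A = 4σT_eq⁴/S.
1−A = 4 × 5.67×10⁻⁸ × (738)⁴ / 1.02×10⁵ = 0.656.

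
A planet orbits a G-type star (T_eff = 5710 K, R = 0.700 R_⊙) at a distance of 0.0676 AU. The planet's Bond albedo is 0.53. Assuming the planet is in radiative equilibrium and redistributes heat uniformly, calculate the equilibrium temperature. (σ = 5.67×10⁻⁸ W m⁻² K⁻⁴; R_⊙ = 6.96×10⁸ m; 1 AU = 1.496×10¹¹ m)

T_eq ≈ 734 K

R_⋆ = 0.700 × 6.96×10⁸ = 4.87×10⁸ m.
d = 0.0676 AU = 1.01×10¹⁰ m.
L = 4πR_⋆²σT_⋆⁴ = 4π(4.87×10⁸)² × 5.67×10⁻⁸ × (5710)⁴ = 1.80×10²⁶ W.
S = L/(4πd²) = 1.40×10⁵ W m⁻².
Energy balance: absorbed = emitted ⇒ πR²·S(1−A) = 4πR²·σT_eq⁴, so T_eq⁴ = S(1−A)/(4σ).
T_eq = [1.40×10⁵ × 0.47 / (4 × 5.67×10⁻⁸)]^(1/4) = (2.90×10¹¹)^(1/4) = 734 K.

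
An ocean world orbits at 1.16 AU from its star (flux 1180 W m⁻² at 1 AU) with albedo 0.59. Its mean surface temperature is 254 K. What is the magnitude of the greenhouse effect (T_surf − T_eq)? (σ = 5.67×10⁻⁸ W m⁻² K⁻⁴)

ΔT ≈ 54.5 K

S = 1180/1.16² = 876.9 W m⁻².
T_eq = [S(1−A)/(4σ)]^(1/4) = [876.9×0.41/(4×5.67×10⁻⁸)]^(1/4) = 199.5 K.
ΔT = T_surf − T_eq = 254 − 199.5.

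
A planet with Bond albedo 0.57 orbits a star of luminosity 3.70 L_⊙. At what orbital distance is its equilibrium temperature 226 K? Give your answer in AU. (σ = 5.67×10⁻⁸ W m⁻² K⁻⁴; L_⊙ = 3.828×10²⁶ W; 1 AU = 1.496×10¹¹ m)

L = 3.70 × 3.828×10²⁶ = 1.42×10²⁷ W.
From T_eq⁴ = L(1−A)/(16πσd²): d = √[L(1−A)/(16πσT_eq⁴)].
d = √[1.42×10²⁷ × 0.43 / (16π × 5.67×10⁻⁸ × (226)⁴)] = 2.86×10¹¹ m = 1.91 AU.

d ≈ 1.91 AU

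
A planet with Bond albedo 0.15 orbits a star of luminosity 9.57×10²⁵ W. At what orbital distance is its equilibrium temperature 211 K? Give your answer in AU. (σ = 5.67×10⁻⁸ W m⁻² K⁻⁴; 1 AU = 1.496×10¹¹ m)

d ≈ 0.802 AU

From T_eq⁴ = L(1−A)/(16πσd²): d = √[L(1−A)/(16πσT_eq⁴)].
d = √[9.57×10²⁵ × 0.85 / (16π × 5.67×10⁻⁸ × (211)⁴)] = 1.20×10¹¹ m = 0.802 AU.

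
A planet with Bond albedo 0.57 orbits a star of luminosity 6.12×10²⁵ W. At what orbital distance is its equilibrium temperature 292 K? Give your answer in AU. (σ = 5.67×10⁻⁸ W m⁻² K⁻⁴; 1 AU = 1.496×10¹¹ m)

From T_eq⁴ = L(1−A)/(16πσd²): d = √[L(1−A)/(16πσT_eq⁴)].
d = √[6.12×10²⁵ × 0.43 / (16π × 5.67×10⁻⁸ × (292)⁴)] = 3.56×10¹⁰ m = 0.238 AU.

d ≈ 0.238 AU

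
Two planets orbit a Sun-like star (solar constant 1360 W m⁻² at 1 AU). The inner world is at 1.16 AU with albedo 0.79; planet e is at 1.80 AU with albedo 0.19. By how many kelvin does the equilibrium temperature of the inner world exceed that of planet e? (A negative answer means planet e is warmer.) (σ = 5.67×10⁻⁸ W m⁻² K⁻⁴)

T_eq = [S₀(1−A)/(4σd²)]^(1/4), so T ∝ (1−A)^(1/4) / √d.
T₁ = [1360×0.21/(4×5.67×10⁻⁸×1.16²)]^(1/4) = 174.90 K.
T₂ = [1360×0.81/(4×5.67×10⁻⁸×1.80²)]^(1/4) = 196.77 K.

ΔT ≈ -21.9 K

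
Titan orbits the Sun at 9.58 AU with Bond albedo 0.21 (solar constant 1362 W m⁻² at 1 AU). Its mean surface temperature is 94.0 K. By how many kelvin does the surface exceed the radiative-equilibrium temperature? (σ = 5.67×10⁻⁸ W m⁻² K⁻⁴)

ΔT ≈ 9.2 K

S = 1362/9.58² = 14.84 W m⁻².
T_eq = [S(1−A)/(4σ)]^(1/4) = [14.84×0.79/(4×5.67×10⁻⁸)]^(1/4) = 84.8 K.
ΔT = T_surf − T_eq = 94 − 84.8.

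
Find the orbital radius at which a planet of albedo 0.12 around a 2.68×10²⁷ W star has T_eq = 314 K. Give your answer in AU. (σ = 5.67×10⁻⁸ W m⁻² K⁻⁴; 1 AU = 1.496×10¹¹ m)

d ≈ 1.95 AU

From T_eq⁴ = L(1−A)/(16πσd²): d = √[L(1−A)/(16πσT_eq⁴)].
d = √[2.68×10²⁷ × 0.88 / (16π × 5.67×10⁻⁸ × (314)⁴)] = 2.92×10¹¹ m = 1.95 AU.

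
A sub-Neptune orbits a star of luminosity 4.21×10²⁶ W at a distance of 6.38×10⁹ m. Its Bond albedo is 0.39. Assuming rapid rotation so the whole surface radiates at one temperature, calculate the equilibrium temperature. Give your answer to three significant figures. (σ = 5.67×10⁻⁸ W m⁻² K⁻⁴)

T_eq ≈ 1220 K

Flux: S = L/(4πd²) = 4.21×10²⁶/(4π×(6.38×10⁹)²) = 8.23×10⁵ W m⁻².
Energy balance: absorbed = emitted ⇒ πR²·S(1−A) = 4πR²·σT_eq⁴, so T_eq⁴ = S(1−A)/(4σ).
T_eq = [8.23×10⁵ × 0.61 / (4 × 5.67×10⁻⁸)]^(1/4) = (2.21×10¹²)^(1/4) = 1220 K.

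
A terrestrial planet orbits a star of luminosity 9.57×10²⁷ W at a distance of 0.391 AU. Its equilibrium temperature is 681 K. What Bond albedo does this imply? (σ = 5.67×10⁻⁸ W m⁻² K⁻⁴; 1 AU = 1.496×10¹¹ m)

A ≈ 0.78

d = 0.391 AU = 5.85×10¹⁰ m.
Flux: S = L/(4πd²) = 9.57×10²⁷/(4π×(5.85×10¹⁰)²) = 2.23×10⁵ W m⁻².
From T_eq⁴ = S(1−A)/(4σ): 1−A = 4σT_eq⁴/S.
1−A = 4 × 5.67×10⁻⁸ × (681)⁴ / 2.23×10⁵ = 0.219.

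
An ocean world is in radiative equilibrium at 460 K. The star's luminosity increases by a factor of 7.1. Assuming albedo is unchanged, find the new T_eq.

T_eq ≈ 751 K

T_eq ∝ L^(1/4) · d^(−1/2).
T′ = 460 × 7.1^(1/4) = 751 K.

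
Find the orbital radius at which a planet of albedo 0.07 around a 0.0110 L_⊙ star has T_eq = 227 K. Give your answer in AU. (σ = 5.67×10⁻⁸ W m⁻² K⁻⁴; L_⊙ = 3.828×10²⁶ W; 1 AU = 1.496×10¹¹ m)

d ≈ 0.152 AU

L = 0.0110 × 3.828×10²⁶ = 4.21×10²⁴ W.
From T_eq⁴ = L(1−A)/(16πσd²): d = √[L(1−A)/(16πσT_eq⁴)].
d = √[4.21×10²⁴ × 0.93 / (16π × 5.67×10⁻⁸ × (227)⁴)] = 2.27×10¹⁰ m = 0.152 AU.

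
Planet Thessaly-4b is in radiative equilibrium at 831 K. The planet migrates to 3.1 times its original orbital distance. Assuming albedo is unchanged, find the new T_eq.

T_eq ∝ L^(1/4) · d^(−1/2).
T′ = 831 / 3.1^(1/2) = 472 K.

T_eq ≈ 472 K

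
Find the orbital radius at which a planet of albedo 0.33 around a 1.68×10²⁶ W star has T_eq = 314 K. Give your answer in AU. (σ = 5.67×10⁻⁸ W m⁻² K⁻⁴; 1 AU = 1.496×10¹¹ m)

d ≈ 0.426 AU

From T_eq⁴ = L(1−A)/(16πσd²): d = √[L(1−A)/(16πσT_eq⁴)].
d = √[1.68×10²⁶ × 0.67 / (16π × 5.67×10⁻⁸ × (314)⁴)] = 6.37×10¹⁰ m = 0.426 AU.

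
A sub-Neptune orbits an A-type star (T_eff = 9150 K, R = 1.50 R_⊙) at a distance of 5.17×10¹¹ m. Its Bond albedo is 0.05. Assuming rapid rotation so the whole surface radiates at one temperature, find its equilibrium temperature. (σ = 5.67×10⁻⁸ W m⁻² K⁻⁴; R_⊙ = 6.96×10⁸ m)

R_⋆ = 1.50 × 6.96×10⁸ = 1.04×10⁹ m.
L = 4πR_⋆²σT_⋆⁴ = 4π(1.04×10⁹)² × 5.67×10⁻⁸ × (9150)⁴ = 5.44×10²⁷ W.
S = L/(4πd²) = 1620 W m⁻².
Energy balance: absorbed = emitted ⇒ πR²·S(1−A) = 4πR²·σT_eq⁴, so T_eq⁴ = S(1−A)/(4σ).
T_eq = [1620 × 0.95 / (4 × 5.67×10⁻⁸)]^(1/4) = (6.79×10⁹)^(1/4) = 287 K.

T_eq ≈ 287 K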